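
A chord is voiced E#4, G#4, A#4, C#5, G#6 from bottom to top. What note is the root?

A#

E#, G#, A#, C# are the tones of an A# minor seventh chord (A#–C#–E#–G#), making A# the root.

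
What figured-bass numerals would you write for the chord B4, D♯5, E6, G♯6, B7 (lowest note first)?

The notes B, D#, E, G# stack in thirds as E–G#–B–D# — an E major seventh chord. The bass B is the fifth, so this is second inversion: figured 4/3.

4/3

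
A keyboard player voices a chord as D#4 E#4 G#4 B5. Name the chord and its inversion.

The distinct note names are D#, E#, G#, B. Stacked in thirds they read E#–G#–B–D#, which is a half-diminished seventh chord on E#.
The lowest note is D#, the seventh of the chord, so this is third inversion (figured bass 4/2).

E# half-diminished seventh, third inversion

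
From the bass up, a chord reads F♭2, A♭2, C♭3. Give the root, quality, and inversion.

Fb major, root position

The distinct note names are Fb, Ab, Cb. Stacked in thirds they read Fb–Ab–Cb, which is a major triad on Fb.
With the root (Fb) in the bass, the chord is in root position (figured bass 5/3).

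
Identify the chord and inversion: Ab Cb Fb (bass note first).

Reducing to letter names: Ab, Cb, Fb. These stack in thirds as Fb–Ab–Cb — an Fb major triad.
The lowest note is Ab, the third of the chord, so this is first inversion (figured bass 6).

Fb major, first inversion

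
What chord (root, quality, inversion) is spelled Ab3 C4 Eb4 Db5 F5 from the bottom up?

The pitch classes Ab, C, Eb, Db, F arrange in thirds as Db–F–Ab–C–Eb: a Db major ninth chord.
With the fifth (Ab) in the bass, the chord is in second inversion.

Db major ninth, second inversion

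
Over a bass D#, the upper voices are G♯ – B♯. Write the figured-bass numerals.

6/4

The notes D#, G#, B# stack in thirds as G#–B#–D# — a G# major triad. The bass D# is the fifth, so this is second inversion: figured 6/4.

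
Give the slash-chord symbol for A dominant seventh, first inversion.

First inversion of A dominant seventh has the third (C#) in the bass. As a slash chord: A7/C#.

A7/C#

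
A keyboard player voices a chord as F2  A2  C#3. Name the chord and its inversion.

Reducing to letter names: F, A, C#. These stack in thirds as F–A–C# — an F augmented triad.
With the root (F) in the bass, the chord is in root position (figured bass 5/3).

F augmented, root position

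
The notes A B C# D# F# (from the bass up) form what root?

B

A, B, C#, D#, F# are the tones of a B dominant ninth chord (B–D#–F#–A–C#), making B the root.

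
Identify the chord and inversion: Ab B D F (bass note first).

B diminished seventh, third inversion

The pitch classes Ab, B, D, F arrange in thirds as B–D–F–Ab: a B diminished seventh chord.
With the seventh (Ab) in the bass, the chord is in third inversion (figured bass 4/2).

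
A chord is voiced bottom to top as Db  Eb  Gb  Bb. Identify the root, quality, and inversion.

Eb minor seventh, third inversion

Reducing to letter names: Db, Eb, Gb, Bb. These stack in thirds as Eb–Gb–Bb–Db — an Eb minor seventh chord.
Db is the seventh of Eb minor seventh; seventh in the bass means third inversion (figured bass 4/2).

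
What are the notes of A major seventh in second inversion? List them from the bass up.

E, G#, A, C#

The chord tones are A–C#–E–G#. With the fifth (E) lowest for second inversion: E, G#, A, C#.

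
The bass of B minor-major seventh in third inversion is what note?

A#

B minor-major seventh is B–D–F#–A#. Third inversion places the seventh in the bass: A#.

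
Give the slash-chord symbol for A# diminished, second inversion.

Second inversion of A# diminished has the fifth (E) in the bass. As a slash chord: A#dim/E.

A#dim/E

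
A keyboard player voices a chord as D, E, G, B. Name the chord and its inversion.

Reducing to letter names: D, E, G, B. These stack in thirds as E–G–B–D — an E minor seventh chord.
D is the seventh of E minor seventh; seventh in the bass means third inversion (figured bass 4/2).

E minor seventh, third inversion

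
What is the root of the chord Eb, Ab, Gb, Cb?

Eb, Ab, Gb, Cb are the tones of an Ab minor seventh chord (Ab–Cb–Eb–Gb), making Ab the root.

Ab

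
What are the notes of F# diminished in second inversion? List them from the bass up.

The chord tones are F#–A–C. With the fifth (C) lowest for second inversion: C, F#, A.

C, F#, A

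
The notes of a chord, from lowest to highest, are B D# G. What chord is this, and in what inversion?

G augmented, first inversion

The pitch classes B, D#, G arrange in thirds as G–B–D#: a G augmented triad.
With the third (B) in the bass, the chord is in first inversion (figured bass 6).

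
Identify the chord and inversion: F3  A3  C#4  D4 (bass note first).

Reducing to letter names: F, A, C#, D. These stack in thirds as D–F–A–C# — a D minor-major seventh chord.
F is the third of D minor-major seventh; third in the bass means first inversion (figured bass 6/5).

D minor-major seventh, first inversion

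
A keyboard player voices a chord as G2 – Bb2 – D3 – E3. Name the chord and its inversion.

The pitch classes G, Bb, D, E arrange in thirds as E–G–Bb–D: an E half-diminished seventh chord.
With the third (G) in the bass, the chord is in first inversion (figured bass 6/5).

E half-diminished seventh, first inversion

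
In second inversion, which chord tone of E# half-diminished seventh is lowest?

The fifth of E# half-diminished seventh (E#–G#–B–D#) is B; that is the bass in second inversion.

B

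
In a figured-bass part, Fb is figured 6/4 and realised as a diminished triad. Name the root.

The figures 6/4 mean the fifth of the chord is in the bass. If Fb is the fifth of a diminished triad, the root is Bb (chord tones Bb–Db–Fb).

Bb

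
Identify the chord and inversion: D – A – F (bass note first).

Reducing to letter names: D, A, F. These stack in thirds as D–F–A — a D minor triad.
D is the root of D minor; root in the bass means root position (figured bass 5/3).

D minor, root position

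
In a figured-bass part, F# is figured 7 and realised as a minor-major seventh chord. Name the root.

The figures 7 mean the root of the chord is in the bass. If F# is the root of a minor-major seventh chord, the root is F# (chord tones F#–A–C#–E#).

F#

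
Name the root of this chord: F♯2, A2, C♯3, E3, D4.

The distinct letter names are F#, A, C#, E, D. Arranged as a stack of thirds they read D–F#–A–C#–E, so D is the root (a D major ninth chord).

D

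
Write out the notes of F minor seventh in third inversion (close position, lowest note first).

Eb, F, Ab, C

The chord tones are F–Ab–C–Eb. With the seventh (Eb) lowest for third inversion: Eb, F, Ab, C.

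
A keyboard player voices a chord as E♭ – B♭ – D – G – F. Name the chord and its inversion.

Eb major ninth, root position

The pitch classes Eb, Bb, D, G, F arrange in thirds as Eb–G–Bb–D–F: an Eb major ninth chord.
With the root (Eb) in the bass, the chord is in root position.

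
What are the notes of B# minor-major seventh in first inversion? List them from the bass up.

Spelling B# minor-major seventh: B#–D#–F##–A##. In first inversion the third is bass, giving D#, F##, A##, B# from the bottom.

D#, F##, A##, B#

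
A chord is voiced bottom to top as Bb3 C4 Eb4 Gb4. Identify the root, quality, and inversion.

C half-diminished seventh, third inversion

Reducing to letter names: Bb, C, Eb, Gb. These stack in thirds as C–Eb–Gb–Bb — a C half-diminished seventh chord.
Bb is the seventh of C half-diminished seventh; seventh in the bass means third inversion (figured bass 4/2).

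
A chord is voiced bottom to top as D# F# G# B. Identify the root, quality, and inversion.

Reducing to letter names: D#, F#, G#, B. These stack in thirds as G#–B–D#–F# — a G# minor seventh chord.
The lowest note is D#, the fifth of the chord, so this is second inversion (figured bass 4/3).

G# minor seventh, second inversion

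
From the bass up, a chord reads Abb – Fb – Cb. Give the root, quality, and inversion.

The distinct note names are Abb, Fb, Cb. Stacked in thirds they read Fb–Abb–Cb, which is a minor triad on Fb.
Abb is the third of Fb minor; third in the bass means first inversion (figured bass 6).

Fb minor, first inversion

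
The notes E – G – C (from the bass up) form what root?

C

Reordering E, G, C into stacked thirds gives C–E–G; the bottom of that stack, C, is the root.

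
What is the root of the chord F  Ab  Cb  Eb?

The distinct letter names are F, Ab, Cb, Eb. Arranged as a stack of thirds they read F–Ab–Cb–Eb, so F is the root (an F half-diminished seventh chord).

F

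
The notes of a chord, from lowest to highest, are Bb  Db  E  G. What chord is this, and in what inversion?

Reducing to letter names: Bb, Db, E, G. These stack in thirds as E–G–Bb–Db — an E diminished seventh chord.
The lowest note is Bb, the fifth of the chord, so this is second inversion (figured bass 4/3).

E diminished seventh, second inversion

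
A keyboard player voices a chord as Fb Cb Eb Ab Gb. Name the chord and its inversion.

Reducing to letter names: Fb, Cb, Eb, Ab, Gb. These stack in thirds as Fb–Ab–Cb–Eb–Gb — an Fb major ninth chord.
With the root (Fb) in the bass, the chord is in root position.

Fb major ninth, root position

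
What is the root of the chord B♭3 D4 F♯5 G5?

The distinct letter names are Bb, D, F#, G. Arranged as a stack of thirds they read G–Bb–D–F#, so G is the root (a G minor-major seventh chord).

G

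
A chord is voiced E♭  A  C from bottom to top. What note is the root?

A

Eb, A, C are the tones of an A diminished triad (A–C–Eb), making A the root.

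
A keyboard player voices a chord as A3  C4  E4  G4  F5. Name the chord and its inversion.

F major ninth, first inversion

The pitch classes A, C, E, G, F arrange in thirds as F–A–C–E–G: an F major ninth chord.
With the third (A) in the bass, the chord is in first inversion.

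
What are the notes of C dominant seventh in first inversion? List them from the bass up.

Spelling C dominant seventh: C–E–G–Bb. In first inversion the third is bass, giving E, G, Bb, C from the bottom.

E, G, Bb, C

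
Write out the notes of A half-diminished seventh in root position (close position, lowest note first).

A half-diminished seventh is A–C–Eb–G. Root position puts the root (A) in the bass, with the remaining tones above: A, C, Eb, G.

A, C, Eb, G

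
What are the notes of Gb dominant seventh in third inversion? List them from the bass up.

The chord tones are Gb–Bb–Db–Fb. With the seventh (Fb) lowest for third inversion: Fb, Gb, Bb, Db.

Fb, Gb, Bb, Db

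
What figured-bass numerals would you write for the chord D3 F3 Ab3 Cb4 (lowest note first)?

7

The notes D, F, Ab, Cb stack in thirds as D–F–Ab–Cb — a D diminished seventh chord. The bass D is the root, so this is root position: figured 7.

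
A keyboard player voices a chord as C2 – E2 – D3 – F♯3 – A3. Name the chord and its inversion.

D dominant ninth, third inversion

The pitch classes C, E, D, F#, A arrange in thirds as D–F#–A–C–E: a D dominant ninth chord.
With the seventh (C) in the bass, the chord is in third inversion.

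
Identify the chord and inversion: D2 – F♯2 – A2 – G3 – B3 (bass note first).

Reducing to letter names: D, F#, A, G, B. These stack in thirds as G–B–D–F#–A — a G major ninth chord.
The lowest note is D, the fifth of the chord, so this is second inversion.

G major ninth, second inversion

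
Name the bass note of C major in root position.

In root position the root is lowest. For C major (C–E–G) that is C.

C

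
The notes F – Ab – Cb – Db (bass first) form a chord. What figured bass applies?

The notes F, Ab, Cb, Db stack in thirds as Db–F–Ab–Cb — a Db dominant seventh chord. The bass F is the third, so this is first inversion: figured 6/5.

6/5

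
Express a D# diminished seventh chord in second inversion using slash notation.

D#dim7/A

Second inversion of D# diminished seventh has the fifth (A) in the bass. As a slash chord: D#dim7/A.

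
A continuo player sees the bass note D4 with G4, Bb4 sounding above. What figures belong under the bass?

The notes D, G, Bb stack in thirds as G–Bb–D — a G minor triad. The bass D is the fifth, so this is second inversion: figured 6/4.

6/4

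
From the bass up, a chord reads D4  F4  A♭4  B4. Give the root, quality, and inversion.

B diminished seventh, first inversion

Reducing to letter names: D, F, Ab, B. These stack in thirds as B–D–F–Ab — a B diminished seventh chord.
With the third (D) in the bass, the chord is in first inversion (figured bass 6/5).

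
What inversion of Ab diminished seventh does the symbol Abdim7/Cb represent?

Abdim7/Cb means Ab diminished seventh with Cb in the bass. Cb is the third of Ab diminished seventh (Ab–Cb–Ebb–Gbb), so this is first inversion.

first inversion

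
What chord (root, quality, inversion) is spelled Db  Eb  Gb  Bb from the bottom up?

The distinct note names are Db, Eb, Gb, Bb. Stacked in thirds they read Eb–Gb–Bb–Db, which is a minor seventh chord on Eb.
With the seventh (Db) in the bass, the chord is in third inversion (figured bass 4/2).

Eb minor seventh, third inversion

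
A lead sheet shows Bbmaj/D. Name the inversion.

first inversion

Bbmaj/D means Bb major with D in the bass. D is the third of Bb major (Bb–D–F), so this is first inversion.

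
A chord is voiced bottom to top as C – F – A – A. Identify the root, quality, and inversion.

The distinct note names are C, F, A. Stacked in thirds they read F–A–C, which is a major triad on F.
C is the fifth of F major; fifth in the bass means second inversion (figured bass 6/4).

F major, second inversion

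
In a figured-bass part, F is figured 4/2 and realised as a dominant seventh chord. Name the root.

G

The figures 4/2 mean the seventh of the chord is in the bass. If F is the seventh of a dominant seventh chord, the root is G (chord tones G–B–D–F).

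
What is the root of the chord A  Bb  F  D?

A, Bb, F, D are the tones of a Bb major seventh chord (Bb–D–F–A), making Bb the root.

Bb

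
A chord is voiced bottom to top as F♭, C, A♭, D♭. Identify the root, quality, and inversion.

Reducing to letter names: Fb, C, Ab, Db. These stack in thirds as Db–Fb–Ab–C — a Db minor-major seventh chord.
Fb is the third of Db minor-major seventh; third in the bass means first inversion (figured bass 6/5).

Db minor-major seventh, first inversion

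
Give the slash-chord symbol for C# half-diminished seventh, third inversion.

Third inversion of C# half-diminished seventh has the seventh (B) in the bass. As a slash chord: C#ø7/B.

C#ø7/B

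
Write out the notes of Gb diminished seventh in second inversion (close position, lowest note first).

Dbb, Fbb, Gb, Bbb

Gb diminished seventh is Gb–Bbb–Dbb–Fbb. Second inversion puts the fifth (Dbb) in the bass, with the remaining tones above: Dbb, Fbb, Gb, Bbb.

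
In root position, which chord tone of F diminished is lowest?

F

In root position the root is lowest. For F diminished (F–Ab–Cb) that is F.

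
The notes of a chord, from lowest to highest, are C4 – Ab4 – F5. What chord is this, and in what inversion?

The pitch classes C, Ab, F arrange in thirds as F–Ab–C: an F minor triad.
With the fifth (C) in the bass, the chord is in second inversion (figured bass 6/4).

F minor, second inversion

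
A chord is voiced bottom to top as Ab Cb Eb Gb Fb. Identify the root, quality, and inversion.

The distinct note names are Ab, Cb, Eb, Gb, Fb. Stacked in thirds they read Fb–Ab–Cb–Eb–Gb, which is a major ninth chord on Fb.
With the third (Ab) in the bass, the chord is in first inversion.

Fb major ninth, first inversion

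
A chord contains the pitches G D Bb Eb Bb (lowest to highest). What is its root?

The distinct letter names are G, D, Bb, Eb. Arranged as a stack of thirds they read Eb–G–Bb–D, so Eb is the root (an Eb major seventh chord).

Eb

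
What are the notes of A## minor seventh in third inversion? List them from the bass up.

Spelling A## minor seventh: A##–C##–E##–G##. In third inversion the seventh is bass, giving G##, A##, C##, E## from the bottom.

G##, A##, C##, E##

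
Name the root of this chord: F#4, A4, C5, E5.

F#, A, C, E are the tones of an F# half-diminished seventh chord (F#–A–C–E), making F# the root.

F#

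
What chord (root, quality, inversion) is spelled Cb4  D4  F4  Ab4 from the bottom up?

The pitch classes Cb, D, F, Ab arrange in thirds as D–F–Ab–Cb: a D diminished seventh chord.
The lowest note is Cb, the seventh of the chord, so this is third inversion (figured bass 4/2).

D diminished seventh, third inversion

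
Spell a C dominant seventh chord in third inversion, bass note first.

The chord tones are C–E–G–Bb. With the seventh (Bb) lowest for third inversion: Bb, C, E, G.

Bb, C, E, G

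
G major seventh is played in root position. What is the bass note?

G

In root position the root is lowest. For G major seventh (G–B–D–F#) that is G.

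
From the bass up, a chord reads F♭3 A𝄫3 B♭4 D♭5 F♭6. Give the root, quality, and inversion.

The pitch classes Fb, Abb, Bb, Db arrange in thirds as Bb–Db–Fb–Abb: a Bb diminished seventh chord.
With the fifth (Fb) in the bass, the chord is in second inversion (figured bass 4/3).

Bb diminished seventh, second inversion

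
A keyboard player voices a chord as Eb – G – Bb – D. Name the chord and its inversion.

Eb major seventh, root position

The distinct note names are Eb, G, Bb, D. Stacked in thirds they read Eb–G–Bb–D, which is a major seventh chord on Eb.
The lowest note is Eb, the root of the chord, so this is root position (figured bass 7).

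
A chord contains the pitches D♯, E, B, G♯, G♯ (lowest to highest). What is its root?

E

Reordering D#, E, B, G# into stacked thirds gives E–G#–B–D#; the bottom of that stack, E, is the root.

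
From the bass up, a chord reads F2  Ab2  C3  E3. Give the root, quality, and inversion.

F minor-major seventh, root position

The pitch classes F, Ab, C, E arrange in thirds as F–Ab–C–E: an F minor-major seventh chord.
F is the root of F minor-major seventh; root in the bass means root position (figured bass 7).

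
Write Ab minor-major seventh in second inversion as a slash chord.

Abm(maj7)/Eb

Second inversion of Ab minor-major seventh has the fifth (Eb) in the bass. As a slash chord: Abm(maj7)/Eb.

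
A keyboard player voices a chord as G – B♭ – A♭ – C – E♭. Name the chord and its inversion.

Ab major ninth, third inversion

The pitch classes G, Bb, Ab, C, Eb arrange in thirds as Ab–C–Eb–G–Bb: an Ab major ninth chord.
G is the seventh of Ab major ninth; seventh in the bass means third inversion.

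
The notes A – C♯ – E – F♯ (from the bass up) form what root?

F#

The distinct letter names are A, C#, E, F#. Arranged as a stack of thirds they read F#–A–C#–E, so F# is the root (an F# minor seventh chord).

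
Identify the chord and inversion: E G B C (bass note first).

The pitch classes E, G, B, C arrange in thirds as C–E–G–B: a C major seventh chord.
The lowest note is E, the third of the chord, so this is first inversion (figured bass 6/5).

C major seventh, first inversion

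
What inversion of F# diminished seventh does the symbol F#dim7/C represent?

second inversion

F#dim7/C means F# diminished seventh with C in the bass. C is the fifth of F# diminished seventh (F#–A–C–Eb), so this is second inversion.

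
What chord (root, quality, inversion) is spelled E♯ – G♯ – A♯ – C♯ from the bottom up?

Reducing to letter names: E#, G#, A#, C#. These stack in thirds as A#–C#–E#–G# — an A# minor seventh chord.
The lowest note is E#, the fifth of the chord, so this is second inversion (figured bass 4/3).

A# minor seventh, second inversion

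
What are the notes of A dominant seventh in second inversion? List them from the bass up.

E, G, A, C#

Spelling A dominant seventh: A–C#–E–G. In second inversion the fifth is bass, giving E, G, A, C# from the bottom.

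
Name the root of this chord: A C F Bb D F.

The distinct letter names are A, C, F, Bb, D. Arranged as a stack of thirds they read Bb–D–F–A–C, so Bb is the root (a Bb major ninth chord).

Bb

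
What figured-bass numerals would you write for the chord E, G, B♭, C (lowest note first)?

6/5

The notes E, G, Bb, C stack in thirds as C–E–G–Bb — a C dominant seventh chord. The bass E is the third, so this is first inversion: figured 6/5.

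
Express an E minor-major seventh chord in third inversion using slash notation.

Third inversion of E minor-major seventh has the seventh (D#) in the bass. As a slash chord: Em(maj7)/D#.

Em(maj7)/D#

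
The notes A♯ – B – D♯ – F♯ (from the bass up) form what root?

The distinct letter names are A#, B, D#, F#. Arranged as a stack of thirds they read B–D#–F#–A#, so B is the root (a B major seventh chord).

B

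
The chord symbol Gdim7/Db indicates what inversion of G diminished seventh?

second inversion

Gdim7/Db means G diminished seventh with Db in the bass. Db is the fifth of G diminished seventh (G–Bb–Db–Fb), so this is second inversion.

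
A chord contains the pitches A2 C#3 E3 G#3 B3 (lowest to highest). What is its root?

The distinct letter names are A, C#, E, G#, B. Arranged as a stack of thirds they read A–C#–E–G#–B, so A is the root (an A major ninth chord).

A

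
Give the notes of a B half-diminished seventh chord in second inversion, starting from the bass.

F, A, B, D

B half-diminished seventh is B–D–F–A. Second inversion puts the fifth (F) in the bass, with the remaining tones above: F, A, B, D.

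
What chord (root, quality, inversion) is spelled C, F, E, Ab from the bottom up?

F minor-major seventh, second inversion

Reducing to letter names: C, F, E, Ab. These stack in thirds as F–Ab–C–E — an F minor-major seventh chord.
The lowest note is C, the fifth of the chord, so this is second inversion (figured bass 4/3).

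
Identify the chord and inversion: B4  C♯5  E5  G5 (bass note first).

Reducing to letter names: B, C#, E, G. These stack in thirds as C#–E–G–B — a C# half-diminished seventh chord.
B is the seventh of C# half-diminished seventh; seventh in the bass means third inversion (figured bass 4/2).

C# half-diminished seventh, third inversion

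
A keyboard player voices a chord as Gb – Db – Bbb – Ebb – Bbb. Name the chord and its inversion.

Ebb major seventh, first inversion

Reducing to letter names: Gb, Db, Bbb, Ebb. These stack in thirds as Ebb–Gb–Bbb–Db — an Ebb major seventh chord.
With the third (Gb) in the bass, the chord is in first inversion (figured bass 6/5).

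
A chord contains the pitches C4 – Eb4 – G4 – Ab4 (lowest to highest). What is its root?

Reordering C, Eb, G, Ab into stacked thirds gives Ab–C–Eb–G; the bottom of that stack, Ab, is the root.

Ab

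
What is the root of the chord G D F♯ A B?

Reordering G, D, F#, A, B into stacked thirds gives G–B–D–F#–A; the bottom of that stack, G, is the root.

G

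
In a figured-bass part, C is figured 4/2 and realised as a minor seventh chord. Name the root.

The figures 4/2 mean the seventh of the chord is in the bass. If C is the seventh of a minor seventh chord, the root is D (chord tones D–F–A–C).

D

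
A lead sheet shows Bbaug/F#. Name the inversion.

Bbaug/F# means Bb augmented with F# in the bass. F# is the fifth of Bb augmented (Bb–D–F#), so this is second inversion.

second inversion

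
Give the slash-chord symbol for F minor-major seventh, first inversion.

Fm(maj7)/Ab

First inversion of F minor-major seventh has the third (Ab) in the bass. As a slash chord: Fm(maj7)/Ab.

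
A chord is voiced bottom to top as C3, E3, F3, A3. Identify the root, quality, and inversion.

Reducing to letter names: C, E, F, A. These stack in thirds as F–A–C–E — an F major seventh chord.
The lowest note is C, the fifth of the chord, so this is second inversion (figured bass 4/3).

F major seventh, second inversion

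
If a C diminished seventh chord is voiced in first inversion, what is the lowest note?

Eb

C diminished seventh is C–Eb–Gb–Bbb. First inversion places the third in the bass: Eb.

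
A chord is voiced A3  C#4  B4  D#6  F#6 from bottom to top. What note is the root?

The distinct letter names are A, C#, B, D#, F#. Arranged as a stack of thirds they read B–D#–F#–A–C#, so B is the root (a B dominant ninth chord).

B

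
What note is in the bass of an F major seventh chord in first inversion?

A

In first inversion the third is lowest. For F major seventh (F–A–C–E) that is A.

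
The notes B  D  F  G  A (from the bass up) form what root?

B, D, F, G, A are the tones of a G dominant ninth chord (G–B–D–F–A), making G the root.

G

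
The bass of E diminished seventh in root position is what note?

E

In root position the root is lowest. For E diminished seventh (E–G–Bb–Db) that is E.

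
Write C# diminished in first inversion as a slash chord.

C#dim/E

First inversion of C# diminished has the third (E) in the bass. As a slash chord: C#dim/E.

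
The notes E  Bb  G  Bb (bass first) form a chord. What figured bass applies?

The notes E, Bb, G stack in thirds as E–G–Bb — an E diminished triad. The bass E is the root, so this is root position: figured 5/3.

5/3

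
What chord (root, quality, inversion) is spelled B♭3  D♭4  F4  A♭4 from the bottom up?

Bb minor seventh, root position

The distinct note names are Bb, Db, F, Ab. Stacked in thirds they read Bb–Db–F–Ab, which is a minor seventh chord on Bb.
Bb is the root of Bb minor seventh; root in the bass means root position (figured bass 7).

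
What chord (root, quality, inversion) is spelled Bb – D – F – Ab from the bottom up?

Bb dominant seventh, root position

The pitch classes Bb, D, F, Ab arrange in thirds as Bb–D–F–Ab: a Bb dominant seventh chord.
Bb is the root of Bb dominant seventh; root in the bass means root position (figured bass 7).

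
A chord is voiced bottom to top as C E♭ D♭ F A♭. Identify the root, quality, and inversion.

Reducing to letter names: C, Eb, Db, F, Ab. These stack in thirds as Db–F–Ab–C–Eb — a Db major ninth chord.
C is the seventh of Db major ninth; seventh in the bass means third inversion.

Db major ninth, third inversion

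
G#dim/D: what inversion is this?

G#dim/D means G# diminished with D in the bass. D is the fifth of G# diminished (G#–B–D), so this is second inversion.

second inversion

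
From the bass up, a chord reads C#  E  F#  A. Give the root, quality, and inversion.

F# minor seventh, second inversion

The distinct note names are C#, E, F#, A. Stacked in thirds they read F#–A–C#–E, which is a minor seventh chord on F#.
With the fifth (C#) in the bass, the chord is in second inversion (figured bass 4/3).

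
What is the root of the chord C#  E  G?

C#

C#, E, G are the tones of a C# diminished triad (C#–E–G), making C# the root.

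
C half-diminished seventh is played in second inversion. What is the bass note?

C half-diminished seventh is C–Eb–Gb–Bb. Second inversion places the fifth in the bass: Gb.

Gb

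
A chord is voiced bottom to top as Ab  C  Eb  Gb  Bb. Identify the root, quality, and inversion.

The pitch classes Ab, C, Eb, Gb, Bb arrange in thirds as Ab–C–Eb–Gb–Bb: an Ab dominant ninth chord.
With the root (Ab) in the bass, the chord is in root position.

Ab dominant ninth, root position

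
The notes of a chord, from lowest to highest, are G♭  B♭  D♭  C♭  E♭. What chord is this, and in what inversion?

The pitch classes Gb, Bb, Db, Cb, Eb arrange in thirds as Cb–Eb–Gb–Bb–Db: a Cb major ninth chord.
The lowest note is Gb, the fifth of the chord, so this is second inversion.

Cb major ninth, second inversion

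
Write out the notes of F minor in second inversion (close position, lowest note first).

C, F, Ab

F minor is F–Ab–C. Second inversion puts the fifth (C) in the bass, with the remaining tones above: C, F, Ab.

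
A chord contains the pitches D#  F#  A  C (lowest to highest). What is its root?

The distinct letter names are D#, F#, A, C. Arranged as a stack of thirds they read D#–F#–A–C, so D# is the root (a D# diminished seventh chord).

D#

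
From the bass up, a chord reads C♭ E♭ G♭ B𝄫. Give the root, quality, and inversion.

Reducing to letter names: Cb, Eb, Gb, Bbb. These stack in thirds as Cb–Eb–Gb–Bbb — a Cb dominant seventh chord.
The lowest note is Cb, the root of the chord, so this is root position (figured bass 7).

Cb dominant seventh, root position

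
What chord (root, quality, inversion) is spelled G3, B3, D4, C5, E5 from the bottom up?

C major ninth, second inversion

The pitch classes G, B, D, C, E arrange in thirds as C–E–G–B–D: a C major ninth chord.
G is the fifth of C major ninth; fifth in the bass means second inversion.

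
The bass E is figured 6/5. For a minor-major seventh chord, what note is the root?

C#

The figures 6/5 mean the third of the chord is in the bass. If E is the third of a minor-major seventh chord, the root is C# (chord tones C#–E–G#–B#).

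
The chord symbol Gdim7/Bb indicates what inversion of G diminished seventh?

Gdim7/Bb means G diminished seventh with Bb in the bass. Bb is the third of G diminished seventh (G–Bb–Db–Fb), so this is first inversion.

first inversion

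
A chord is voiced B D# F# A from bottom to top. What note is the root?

B, D#, F#, A are the tones of a B dominant seventh chord (B–D#–F#–A), making B the root.

B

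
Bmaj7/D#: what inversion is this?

first inversion

Bmaj7/D# means B major seventh with D# in the bass. D# is the third of B major seventh (B–D#–F#–A#), so this is first inversion.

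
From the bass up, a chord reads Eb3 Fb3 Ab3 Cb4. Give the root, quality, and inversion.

Fb major seventh, third inversion

Reducing to letter names: Eb, Fb, Ab, Cb. These stack in thirds as Fb–Ab–Cb–Eb — an Fb major seventh chord.
With the seventh (Eb) in the bass, the chord is in third inversion (figured bass 4/2).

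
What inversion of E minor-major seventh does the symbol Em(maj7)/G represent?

first inversion

Em(maj7)/G means E minor-major seventh with G in the bass. G is the third of E minor-major seventh (E–G–B–D#), so this is first inversion.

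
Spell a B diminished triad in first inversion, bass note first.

D, F, B

Spelling B diminished: B–D–F. In first inversion the third is bass, giving D, F, B from the bottom.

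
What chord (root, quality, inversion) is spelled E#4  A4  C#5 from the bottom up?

Reducing to letter names: E#, A, C#. These stack in thirds as A–C#–E# — an A augmented triad.
With the fifth (E#) in the bass, the chord is in second inversion (figured bass 6/4).

A augmented, second inversion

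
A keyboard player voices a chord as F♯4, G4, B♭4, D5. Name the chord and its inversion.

The distinct note names are F#, G, Bb, D. Stacked in thirds they read G–Bb–D–F#, which is a minor-major seventh chord on G.
With the seventh (F#) in the bass, the chord is in third inversion (figured bass 4/2).

G minor-major seventh, third inversion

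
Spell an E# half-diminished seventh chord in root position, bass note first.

E#, G#, B, D#

The chord tones are E#–G#–B–D#. With the root (E#) lowest for root position: E#, G#, B, D#.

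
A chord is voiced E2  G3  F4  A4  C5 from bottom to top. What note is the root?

F

The distinct letter names are E, G, F, A, C. Arranged as a stack of thirds they read F–A–C–E–G, so F is the root (an F major ninth chord).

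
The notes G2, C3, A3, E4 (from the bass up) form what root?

A

Reordering G, C, A, E into stacked thirds gives A–C–E–G; the bottom of that stack, A, is the root.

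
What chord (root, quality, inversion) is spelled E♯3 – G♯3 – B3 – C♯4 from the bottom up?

Reducing to letter names: E#, G#, B, C#. These stack in thirds as C#–E#–G#–B — a C# dominant seventh chord.
E# is the third of C# dominant seventh; third in the bass means first inversion (figured bass 6/5).

C# dominant seventh, first inversion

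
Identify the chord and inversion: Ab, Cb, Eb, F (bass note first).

Reducing to letter names: Ab, Cb, Eb, F. These stack in thirds as F–Ab–Cb–Eb — an F half-diminished seventh chord.
Ab is the third of F half-diminished seventh; third in the bass means first inversion (figured bass 6/5).

F half-diminished seventh, first inversion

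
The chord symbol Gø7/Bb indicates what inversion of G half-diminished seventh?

Gø7/Bb means G half-diminished seventh with Bb in the bass. Bb is the third of G half-diminished seventh (G–Bb–Db–F), so this is first inversion.

first inversion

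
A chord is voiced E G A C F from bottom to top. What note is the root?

F

E, G, A, C, F are the tones of an F major ninth chord (F–A–C–E–G), making F the root.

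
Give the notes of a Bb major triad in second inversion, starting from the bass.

F, Bb, D

Bb major is Bb–D–F. Second inversion puts the fifth (F) in the bass, with the remaining tones above: F, Bb, D.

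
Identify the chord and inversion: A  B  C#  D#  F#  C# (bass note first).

B dominant ninth, third inversion

The pitch classes A, B, C#, D#, F# arrange in thirds as B–D#–F#–A–C#: a B dominant ninth chord.
With the seventh (A) in the bass, the chord is in third inversion.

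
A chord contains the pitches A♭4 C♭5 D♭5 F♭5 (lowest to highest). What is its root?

Reordering Ab, Cb, Db, Fb into stacked thirds gives Db–Fb–Ab–Cb; the bottom of that stack, Db, is the root.

Db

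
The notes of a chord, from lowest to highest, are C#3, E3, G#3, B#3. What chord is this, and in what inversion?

C# minor-major seventh, root position

The pitch classes C#, E, G#, B# arrange in thirds as C#–E–G#–B#: a C# minor-major seventh chord.
With the root (C#) in the bass, the chord is in root position (figured bass 7).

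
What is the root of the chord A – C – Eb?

A

The distinct letter names are A, C, Eb. Arranged as a stack of thirds they read A–C–Eb, so A is the root (an A diminished triad).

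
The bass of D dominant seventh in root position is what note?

D dominant seventh is D–F#–A–C. Root position places the root in the bass: D.

D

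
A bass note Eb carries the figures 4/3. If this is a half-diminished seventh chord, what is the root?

The figures 4/3 mean the fifth of the chord is in the bass. If Eb is the fifth of a half-diminished seventh chord, the root is A (chord tones A–C–Eb–G).

A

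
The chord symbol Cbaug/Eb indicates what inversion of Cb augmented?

first inversion

Cbaug/Eb means Cb augmented with Eb in the bass. Eb is the third of Cb augmented (Cb–Eb–G), so this is first inversion.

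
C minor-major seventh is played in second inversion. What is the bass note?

In second inversion the fifth is lowest. For C minor-major seventh (C–Eb–G–B) that is G.

G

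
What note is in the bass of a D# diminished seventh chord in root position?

D#

The root of D# diminished seventh (D#–F#–A–C) is D#; that is the bass in root position.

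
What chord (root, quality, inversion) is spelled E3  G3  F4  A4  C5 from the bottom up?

The distinct note names are E, G, F, A, C. Stacked in thirds they read F–A–C–E–G, which is a major ninth chord on F.
With the seventh (E) in the bass, the chord is in third inversion.

F major ninth, third inversion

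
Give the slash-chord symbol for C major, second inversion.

C/G

Second inversion of C major has the fifth (G) in the bass. As a slash chord: C/G.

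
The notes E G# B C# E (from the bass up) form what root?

C#

Reordering E, G#, B, C# into stacked thirds gives C#–E–G#–B; the bottom of that stack, C#, is the root.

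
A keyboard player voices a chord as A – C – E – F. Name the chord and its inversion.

The distinct note names are A, C, E, F. Stacked in thirds they read F–A–C–E, which is a major seventh chord on F.
The lowest note is A, the third of the chord, so this is first inversion (figured bass 6/5).

F major seventh, first inversion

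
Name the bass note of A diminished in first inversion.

C

A diminished is A–C–Eb. First inversion places the third in the bass: C.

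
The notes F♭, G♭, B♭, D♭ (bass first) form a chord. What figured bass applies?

4/2

The notes Fb, Gb, Bb, Db stack in thirds as Gb–Bb–Db–Fb — a Gb dominant seventh chord. The bass Fb is the seventh, so this is third inversion: figured 4/2.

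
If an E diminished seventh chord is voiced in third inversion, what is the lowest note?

Db

In third inversion the seventh is lowest. For E diminished seventh (E–G–Bb–Db) that is Db.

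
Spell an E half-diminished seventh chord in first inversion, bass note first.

G, Bb, D, E

The chord tones are E–G–Bb–D. With the third (G) lowest for first inversion: G, Bb, D, E.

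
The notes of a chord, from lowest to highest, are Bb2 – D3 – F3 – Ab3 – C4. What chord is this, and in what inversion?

Bb dominant ninth, root position

The distinct note names are Bb, D, F, Ab, C. Stacked in thirds they read Bb–D–F–Ab–C, which is a dominant ninth chord on Bb.
The lowest note is Bb, the root of the chord, so this is root position.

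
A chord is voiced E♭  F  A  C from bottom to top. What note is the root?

The distinct letter names are Eb, F, A, C. Arranged as a stack of thirds they read F–A–C–Eb, so F is the root (an F dominant seventh chord).

F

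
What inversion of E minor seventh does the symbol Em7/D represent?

third inversion

Em7/D means E minor seventh with D in the bass. D is the seventh of E minor seventh (E–G–B–D), so this is third inversion.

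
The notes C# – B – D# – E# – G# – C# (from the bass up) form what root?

C#

Reordering C#, B, D#, E#, G# into stacked thirds gives C#–E#–G#–B–D#; the bottom of that stack, C#, is the root.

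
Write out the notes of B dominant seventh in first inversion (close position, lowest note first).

D#, F#, A, B

The chord tones are B–D#–F#–A. With the third (D#) lowest for first inversion: D#, F#, A, B.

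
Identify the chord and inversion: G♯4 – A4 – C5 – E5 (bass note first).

A minor-major seventh, third inversion

The distinct note names are G#, A, C, E. Stacked in thirds they read A–C–E–G#, which is a minor-major seventh chord on A.
With the seventh (G#) in the bass, the chord is in third inversion (figured bass 4/2).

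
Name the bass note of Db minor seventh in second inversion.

Ab

Db minor seventh is Db–Fb–Ab–Cb. Second inversion places the fifth in the bass: Ab.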